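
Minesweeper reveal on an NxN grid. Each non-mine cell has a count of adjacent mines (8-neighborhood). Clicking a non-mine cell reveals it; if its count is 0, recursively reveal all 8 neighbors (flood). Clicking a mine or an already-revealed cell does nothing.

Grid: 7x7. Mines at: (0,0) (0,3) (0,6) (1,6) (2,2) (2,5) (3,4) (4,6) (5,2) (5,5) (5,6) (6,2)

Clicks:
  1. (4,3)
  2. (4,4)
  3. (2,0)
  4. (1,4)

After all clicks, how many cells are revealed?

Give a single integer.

Answer: 15

Derivation:
Click 1 (4,3) count=2: revealed 1 new [(4,3)] -> total=1
Click 2 (4,4) count=2: revealed 1 new [(4,4)] -> total=2
Click 3 (2,0) count=0: revealed 12 new [(1,0) (1,1) (2,0) (2,1) (3,0) (3,1) (4,0) (4,1) (5,0) (5,1) (6,0) (6,1)] -> total=14
Click 4 (1,4) count=2: revealed 1 new [(1,4)] -> total=15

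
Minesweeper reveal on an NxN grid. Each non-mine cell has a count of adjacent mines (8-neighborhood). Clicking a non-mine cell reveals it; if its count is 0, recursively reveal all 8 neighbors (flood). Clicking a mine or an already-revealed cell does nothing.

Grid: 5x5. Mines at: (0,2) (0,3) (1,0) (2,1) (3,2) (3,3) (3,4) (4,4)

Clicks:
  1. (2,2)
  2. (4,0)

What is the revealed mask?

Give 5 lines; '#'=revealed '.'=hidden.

Answer: .....
.....
..#..
##...
##...

Derivation:
Click 1 (2,2) count=3: revealed 1 new [(2,2)] -> total=1
Click 2 (4,0) count=0: revealed 4 new [(3,0) (3,1) (4,0) (4,1)] -> total=5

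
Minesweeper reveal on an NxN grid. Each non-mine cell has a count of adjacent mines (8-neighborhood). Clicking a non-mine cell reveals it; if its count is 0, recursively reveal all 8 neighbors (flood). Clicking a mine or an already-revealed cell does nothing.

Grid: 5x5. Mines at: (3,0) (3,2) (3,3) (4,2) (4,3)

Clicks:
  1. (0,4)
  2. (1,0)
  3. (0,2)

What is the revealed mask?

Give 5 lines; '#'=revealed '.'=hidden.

Answer: #####
#####
#####
.....
.....

Derivation:
Click 1 (0,4) count=0: revealed 15 new [(0,0) (0,1) (0,2) (0,3) (0,4) (1,0) (1,1) (1,2) (1,3) (1,4) (2,0) (2,1) (2,2) (2,3) (2,4)] -> total=15
Click 2 (1,0) count=0: revealed 0 new [(none)] -> total=15
Click 3 (0,2) count=0: revealed 0 new [(none)] -> total=15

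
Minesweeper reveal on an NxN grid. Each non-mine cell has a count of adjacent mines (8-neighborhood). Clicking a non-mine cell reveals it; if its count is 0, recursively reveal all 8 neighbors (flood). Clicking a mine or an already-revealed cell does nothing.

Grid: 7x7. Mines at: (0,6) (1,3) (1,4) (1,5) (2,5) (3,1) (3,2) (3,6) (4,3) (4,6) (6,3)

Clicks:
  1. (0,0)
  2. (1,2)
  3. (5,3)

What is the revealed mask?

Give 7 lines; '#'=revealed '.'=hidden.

Answer: ###....
###....
###....
.......
.......
...#...
.......

Derivation:
Click 1 (0,0) count=0: revealed 9 new [(0,0) (0,1) (0,2) (1,0) (1,1) (1,2) (2,0) (2,1) (2,2)] -> total=9
Click 2 (1,2) count=1: revealed 0 new [(none)] -> total=9
Click 3 (5,3) count=2: revealed 1 new [(5,3)] -> total=10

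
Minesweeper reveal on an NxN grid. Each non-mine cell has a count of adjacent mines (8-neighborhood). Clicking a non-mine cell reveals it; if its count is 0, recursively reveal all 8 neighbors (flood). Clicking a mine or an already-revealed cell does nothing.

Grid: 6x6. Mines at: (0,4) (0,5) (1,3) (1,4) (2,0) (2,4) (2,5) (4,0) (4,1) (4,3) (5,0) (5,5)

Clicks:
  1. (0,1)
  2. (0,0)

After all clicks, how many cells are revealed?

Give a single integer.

Answer: 6

Derivation:
Click 1 (0,1) count=0: revealed 6 new [(0,0) (0,1) (0,2) (1,0) (1,1) (1,2)] -> total=6
Click 2 (0,0) count=0: revealed 0 new [(none)] -> total=6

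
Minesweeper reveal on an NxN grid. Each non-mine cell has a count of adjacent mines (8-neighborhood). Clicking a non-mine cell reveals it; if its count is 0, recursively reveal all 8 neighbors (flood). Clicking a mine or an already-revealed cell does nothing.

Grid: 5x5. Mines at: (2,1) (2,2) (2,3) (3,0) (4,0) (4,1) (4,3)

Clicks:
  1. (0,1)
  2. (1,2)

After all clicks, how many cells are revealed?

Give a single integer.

Click 1 (0,1) count=0: revealed 10 new [(0,0) (0,1) (0,2) (0,3) (0,4) (1,0) (1,1) (1,2) (1,3) (1,4)] -> total=10
Click 2 (1,2) count=3: revealed 0 new [(none)] -> total=10

Answer: 10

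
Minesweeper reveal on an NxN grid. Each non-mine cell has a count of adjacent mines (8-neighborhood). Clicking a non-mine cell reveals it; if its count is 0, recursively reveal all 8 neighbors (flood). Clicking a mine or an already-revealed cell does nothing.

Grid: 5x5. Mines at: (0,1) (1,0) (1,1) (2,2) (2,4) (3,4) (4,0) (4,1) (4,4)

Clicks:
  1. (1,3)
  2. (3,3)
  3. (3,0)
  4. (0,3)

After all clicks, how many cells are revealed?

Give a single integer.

Click 1 (1,3) count=2: revealed 1 new [(1,3)] -> total=1
Click 2 (3,3) count=4: revealed 1 new [(3,3)] -> total=2
Click 3 (3,0) count=2: revealed 1 new [(3,0)] -> total=3
Click 4 (0,3) count=0: revealed 5 new [(0,2) (0,3) (0,4) (1,2) (1,4)] -> total=8

Answer: 8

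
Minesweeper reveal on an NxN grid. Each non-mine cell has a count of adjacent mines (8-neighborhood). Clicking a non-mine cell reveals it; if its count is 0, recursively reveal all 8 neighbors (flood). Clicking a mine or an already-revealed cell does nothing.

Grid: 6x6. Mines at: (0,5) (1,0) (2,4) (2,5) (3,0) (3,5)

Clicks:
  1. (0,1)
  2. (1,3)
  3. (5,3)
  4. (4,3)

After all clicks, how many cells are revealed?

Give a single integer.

Answer: 27

Derivation:
Click 1 (0,1) count=1: revealed 1 new [(0,1)] -> total=1
Click 2 (1,3) count=1: revealed 1 new [(1,3)] -> total=2
Click 3 (5,3) count=0: revealed 25 new [(0,2) (0,3) (0,4) (1,1) (1,2) (1,4) (2,1) (2,2) (2,3) (3,1) (3,2) (3,3) (3,4) (4,0) (4,1) (4,2) (4,3) (4,4) (4,5) (5,0) (5,1) (5,2) (5,3) (5,4) (5,5)] -> total=27
Click 4 (4,3) count=0: revealed 0 new [(none)] -> total=27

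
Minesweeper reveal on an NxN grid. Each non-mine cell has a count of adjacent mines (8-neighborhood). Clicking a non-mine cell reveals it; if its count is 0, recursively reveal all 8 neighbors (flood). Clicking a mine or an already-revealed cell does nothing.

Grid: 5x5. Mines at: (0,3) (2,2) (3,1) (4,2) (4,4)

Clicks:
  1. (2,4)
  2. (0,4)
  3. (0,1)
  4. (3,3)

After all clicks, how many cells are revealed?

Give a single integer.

Click 1 (2,4) count=0: revealed 6 new [(1,3) (1,4) (2,3) (2,4) (3,3) (3,4)] -> total=6
Click 2 (0,4) count=1: revealed 1 new [(0,4)] -> total=7
Click 3 (0,1) count=0: revealed 8 new [(0,0) (0,1) (0,2) (1,0) (1,1) (1,2) (2,0) (2,1)] -> total=15
Click 4 (3,3) count=3: revealed 0 new [(none)] -> total=15

Answer: 15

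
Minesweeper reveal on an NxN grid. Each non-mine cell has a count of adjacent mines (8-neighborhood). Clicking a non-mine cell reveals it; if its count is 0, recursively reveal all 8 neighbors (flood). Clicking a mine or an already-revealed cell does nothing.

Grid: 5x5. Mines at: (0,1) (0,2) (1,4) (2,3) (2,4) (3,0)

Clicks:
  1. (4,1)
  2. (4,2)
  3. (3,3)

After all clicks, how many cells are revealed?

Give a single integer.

Click 1 (4,1) count=1: revealed 1 new [(4,1)] -> total=1
Click 2 (4,2) count=0: revealed 7 new [(3,1) (3,2) (3,3) (3,4) (4,2) (4,3) (4,4)] -> total=8
Click 3 (3,3) count=2: revealed 0 new [(none)] -> total=8

Answer: 8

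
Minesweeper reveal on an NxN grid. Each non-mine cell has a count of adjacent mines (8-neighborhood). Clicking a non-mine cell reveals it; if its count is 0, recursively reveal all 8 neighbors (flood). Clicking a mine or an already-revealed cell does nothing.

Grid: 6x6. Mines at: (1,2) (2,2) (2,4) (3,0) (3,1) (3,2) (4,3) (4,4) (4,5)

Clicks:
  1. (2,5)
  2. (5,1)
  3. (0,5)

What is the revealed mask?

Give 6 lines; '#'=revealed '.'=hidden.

Answer: ...###
...###
.....#
......
###...
###...

Derivation:
Click 1 (2,5) count=1: revealed 1 new [(2,5)] -> total=1
Click 2 (5,1) count=0: revealed 6 new [(4,0) (4,1) (4,2) (5,0) (5,1) (5,2)] -> total=7
Click 3 (0,5) count=0: revealed 6 new [(0,3) (0,4) (0,5) (1,3) (1,4) (1,5)] -> total=13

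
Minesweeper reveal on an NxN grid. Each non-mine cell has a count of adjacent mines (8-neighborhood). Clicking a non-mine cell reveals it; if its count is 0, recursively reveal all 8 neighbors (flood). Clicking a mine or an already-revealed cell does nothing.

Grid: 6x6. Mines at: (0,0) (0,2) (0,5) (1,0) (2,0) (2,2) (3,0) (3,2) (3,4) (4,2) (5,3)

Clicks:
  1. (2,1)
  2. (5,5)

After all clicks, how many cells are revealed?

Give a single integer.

Answer: 5

Derivation:
Click 1 (2,1) count=5: revealed 1 new [(2,1)] -> total=1
Click 2 (5,5) count=0: revealed 4 new [(4,4) (4,5) (5,4) (5,5)] -> total=5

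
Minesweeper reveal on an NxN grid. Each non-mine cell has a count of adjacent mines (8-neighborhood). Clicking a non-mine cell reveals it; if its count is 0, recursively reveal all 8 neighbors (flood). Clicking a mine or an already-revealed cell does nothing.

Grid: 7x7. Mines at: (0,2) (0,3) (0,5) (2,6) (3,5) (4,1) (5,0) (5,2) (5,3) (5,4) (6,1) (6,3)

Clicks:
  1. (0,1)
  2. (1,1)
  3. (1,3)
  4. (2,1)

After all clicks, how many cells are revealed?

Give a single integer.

Answer: 20

Derivation:
Click 1 (0,1) count=1: revealed 1 new [(0,1)] -> total=1
Click 2 (1,1) count=1: revealed 1 new [(1,1)] -> total=2
Click 3 (1,3) count=2: revealed 1 new [(1,3)] -> total=3
Click 4 (2,1) count=0: revealed 17 new [(0,0) (1,0) (1,2) (1,4) (2,0) (2,1) (2,2) (2,3) (2,4) (3,0) (3,1) (3,2) (3,3) (3,4) (4,2) (4,3) (4,4)] -> total=20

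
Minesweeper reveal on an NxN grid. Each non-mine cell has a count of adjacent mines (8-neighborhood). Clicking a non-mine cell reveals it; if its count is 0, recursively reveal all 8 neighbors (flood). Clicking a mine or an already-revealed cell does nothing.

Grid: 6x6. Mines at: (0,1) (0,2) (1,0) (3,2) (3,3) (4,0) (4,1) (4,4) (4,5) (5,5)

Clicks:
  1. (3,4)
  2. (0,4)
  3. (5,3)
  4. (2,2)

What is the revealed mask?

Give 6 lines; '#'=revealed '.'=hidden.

Click 1 (3,4) count=3: revealed 1 new [(3,4)] -> total=1
Click 2 (0,4) count=0: revealed 10 new [(0,3) (0,4) (0,5) (1,3) (1,4) (1,5) (2,3) (2,4) (2,5) (3,5)] -> total=11
Click 3 (5,3) count=1: revealed 1 new [(5,3)] -> total=12
Click 4 (2,2) count=2: revealed 1 new [(2,2)] -> total=13

Answer: ...###
...###
..####
....##
......
...#..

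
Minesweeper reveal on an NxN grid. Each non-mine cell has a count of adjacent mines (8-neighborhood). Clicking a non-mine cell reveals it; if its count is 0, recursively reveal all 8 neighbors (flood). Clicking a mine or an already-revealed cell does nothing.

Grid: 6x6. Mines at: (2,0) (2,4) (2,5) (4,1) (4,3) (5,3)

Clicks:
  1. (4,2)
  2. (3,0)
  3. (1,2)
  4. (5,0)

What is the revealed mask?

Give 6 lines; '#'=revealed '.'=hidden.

Click 1 (4,2) count=3: revealed 1 new [(4,2)] -> total=1
Click 2 (3,0) count=2: revealed 1 new [(3,0)] -> total=2
Click 3 (1,2) count=0: revealed 18 new [(0,0) (0,1) (0,2) (0,3) (0,4) (0,5) (1,0) (1,1) (1,2) (1,3) (1,4) (1,5) (2,1) (2,2) (2,3) (3,1) (3,2) (3,3)] -> total=20
Click 4 (5,0) count=1: revealed 1 new [(5,0)] -> total=21

Answer: ######
######
.###..
####..
..#...
#.....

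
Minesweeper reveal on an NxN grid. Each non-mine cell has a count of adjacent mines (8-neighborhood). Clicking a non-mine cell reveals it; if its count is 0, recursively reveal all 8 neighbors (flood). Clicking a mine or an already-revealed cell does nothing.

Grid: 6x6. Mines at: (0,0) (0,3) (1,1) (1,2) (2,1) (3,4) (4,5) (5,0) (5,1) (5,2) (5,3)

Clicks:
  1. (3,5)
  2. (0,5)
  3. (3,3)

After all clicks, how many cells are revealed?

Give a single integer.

Click 1 (3,5) count=2: revealed 1 new [(3,5)] -> total=1
Click 2 (0,5) count=0: revealed 6 new [(0,4) (0,5) (1,4) (1,5) (2,4) (2,5)] -> total=7
Click 3 (3,3) count=1: revealed 1 new [(3,3)] -> total=8

Answer: 8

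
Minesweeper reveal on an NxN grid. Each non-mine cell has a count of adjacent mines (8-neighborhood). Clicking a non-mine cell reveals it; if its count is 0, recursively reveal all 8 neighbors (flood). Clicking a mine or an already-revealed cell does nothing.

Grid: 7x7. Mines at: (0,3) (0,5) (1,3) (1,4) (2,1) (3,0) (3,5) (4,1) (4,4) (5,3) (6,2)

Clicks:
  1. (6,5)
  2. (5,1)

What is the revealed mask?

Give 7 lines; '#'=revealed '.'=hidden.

Click 1 (6,5) count=0: revealed 8 new [(4,5) (4,6) (5,4) (5,5) (5,6) (6,4) (6,5) (6,6)] -> total=8
Click 2 (5,1) count=2: revealed 1 new [(5,1)] -> total=9

Answer: .......
.......
.......
.......
.....##
.#..###
....###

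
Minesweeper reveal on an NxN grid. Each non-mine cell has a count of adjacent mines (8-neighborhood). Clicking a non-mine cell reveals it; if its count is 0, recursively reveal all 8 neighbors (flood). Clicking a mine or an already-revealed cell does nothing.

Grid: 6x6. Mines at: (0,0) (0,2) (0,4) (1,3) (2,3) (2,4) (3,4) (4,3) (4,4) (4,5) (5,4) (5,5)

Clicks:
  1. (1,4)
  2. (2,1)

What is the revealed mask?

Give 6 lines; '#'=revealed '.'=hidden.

Answer: ......
###.#.
###...
###...
###...
###...

Derivation:
Click 1 (1,4) count=4: revealed 1 new [(1,4)] -> total=1
Click 2 (2,1) count=0: revealed 15 new [(1,0) (1,1) (1,2) (2,0) (2,1) (2,2) (3,0) (3,1) (3,2) (4,0) (4,1) (4,2) (5,0) (5,1) (5,2)] -> total=16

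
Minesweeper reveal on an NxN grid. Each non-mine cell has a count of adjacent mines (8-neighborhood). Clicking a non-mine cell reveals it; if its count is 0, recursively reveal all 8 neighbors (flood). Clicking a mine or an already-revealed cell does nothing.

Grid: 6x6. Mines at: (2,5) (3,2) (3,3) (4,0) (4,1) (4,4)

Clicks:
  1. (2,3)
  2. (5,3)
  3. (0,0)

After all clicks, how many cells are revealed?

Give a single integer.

Click 1 (2,3) count=2: revealed 1 new [(2,3)] -> total=1
Click 2 (5,3) count=1: revealed 1 new [(5,3)] -> total=2
Click 3 (0,0) count=0: revealed 18 new [(0,0) (0,1) (0,2) (0,3) (0,4) (0,5) (1,0) (1,1) (1,2) (1,3) (1,4) (1,5) (2,0) (2,1) (2,2) (2,4) (3,0) (3,1)] -> total=20

Answer: 20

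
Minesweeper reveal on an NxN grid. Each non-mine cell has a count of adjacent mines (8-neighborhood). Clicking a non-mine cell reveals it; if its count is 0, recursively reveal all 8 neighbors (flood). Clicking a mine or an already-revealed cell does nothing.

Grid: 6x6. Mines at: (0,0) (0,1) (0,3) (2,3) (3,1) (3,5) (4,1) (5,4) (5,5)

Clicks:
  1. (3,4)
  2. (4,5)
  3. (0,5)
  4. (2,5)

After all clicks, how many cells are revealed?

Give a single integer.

Answer: 8

Derivation:
Click 1 (3,4) count=2: revealed 1 new [(3,4)] -> total=1
Click 2 (4,5) count=3: revealed 1 new [(4,5)] -> total=2
Click 3 (0,5) count=0: revealed 6 new [(0,4) (0,5) (1,4) (1,5) (2,4) (2,5)] -> total=8
Click 4 (2,5) count=1: revealed 0 new [(none)] -> total=8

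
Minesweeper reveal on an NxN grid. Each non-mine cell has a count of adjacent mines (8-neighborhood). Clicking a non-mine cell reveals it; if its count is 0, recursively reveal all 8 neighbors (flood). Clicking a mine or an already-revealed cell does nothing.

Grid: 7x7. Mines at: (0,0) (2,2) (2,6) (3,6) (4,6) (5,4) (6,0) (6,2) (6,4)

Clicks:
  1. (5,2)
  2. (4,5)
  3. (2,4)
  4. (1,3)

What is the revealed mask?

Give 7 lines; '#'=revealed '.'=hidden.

Answer: .######
.######
...###.
...###.
...###.
..#....
.......

Derivation:
Click 1 (5,2) count=1: revealed 1 new [(5,2)] -> total=1
Click 2 (4,5) count=3: revealed 1 new [(4,5)] -> total=2
Click 3 (2,4) count=0: revealed 20 new [(0,1) (0,2) (0,3) (0,4) (0,5) (0,6) (1,1) (1,2) (1,3) (1,4) (1,5) (1,6) (2,3) (2,4) (2,5) (3,3) (3,4) (3,5) (4,3) (4,4)] -> total=22
Click 4 (1,3) count=1: revealed 0 new [(none)] -> total=22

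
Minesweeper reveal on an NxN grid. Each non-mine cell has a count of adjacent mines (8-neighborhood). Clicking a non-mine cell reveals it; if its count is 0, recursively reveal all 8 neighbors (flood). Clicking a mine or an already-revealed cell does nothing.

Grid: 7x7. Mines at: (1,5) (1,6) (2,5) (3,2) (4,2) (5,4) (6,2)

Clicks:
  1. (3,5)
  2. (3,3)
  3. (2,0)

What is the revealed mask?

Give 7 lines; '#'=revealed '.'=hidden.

Click 1 (3,5) count=1: revealed 1 new [(3,5)] -> total=1
Click 2 (3,3) count=2: revealed 1 new [(3,3)] -> total=2
Click 3 (2,0) count=0: revealed 23 new [(0,0) (0,1) (0,2) (0,3) (0,4) (1,0) (1,1) (1,2) (1,3) (1,4) (2,0) (2,1) (2,2) (2,3) (2,4) (3,0) (3,1) (4,0) (4,1) (5,0) (5,1) (6,0) (6,1)] -> total=25

Answer: #####..
#####..
#####..
##.#.#.
##.....
##.....
##.....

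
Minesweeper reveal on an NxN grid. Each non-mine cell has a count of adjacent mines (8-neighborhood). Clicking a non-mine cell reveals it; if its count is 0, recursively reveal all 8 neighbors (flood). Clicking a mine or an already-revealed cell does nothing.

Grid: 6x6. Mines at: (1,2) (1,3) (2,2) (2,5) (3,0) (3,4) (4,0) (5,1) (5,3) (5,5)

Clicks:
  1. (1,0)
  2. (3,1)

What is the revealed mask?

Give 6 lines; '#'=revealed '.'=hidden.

Answer: ##....
##....
##....
.#....
......
......

Derivation:
Click 1 (1,0) count=0: revealed 6 new [(0,0) (0,1) (1,0) (1,1) (2,0) (2,1)] -> total=6
Click 2 (3,1) count=3: revealed 1 new [(3,1)] -> total=7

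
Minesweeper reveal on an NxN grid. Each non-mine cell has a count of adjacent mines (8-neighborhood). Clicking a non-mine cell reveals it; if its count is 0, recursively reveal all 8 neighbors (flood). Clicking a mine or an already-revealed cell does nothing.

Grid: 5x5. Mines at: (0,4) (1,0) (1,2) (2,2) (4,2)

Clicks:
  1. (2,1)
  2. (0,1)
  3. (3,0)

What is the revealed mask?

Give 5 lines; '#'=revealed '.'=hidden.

Answer: .#...
.....
##...
##...
##...

Derivation:
Click 1 (2,1) count=3: revealed 1 new [(2,1)] -> total=1
Click 2 (0,1) count=2: revealed 1 new [(0,1)] -> total=2
Click 3 (3,0) count=0: revealed 5 new [(2,0) (3,0) (3,1) (4,0) (4,1)] -> total=7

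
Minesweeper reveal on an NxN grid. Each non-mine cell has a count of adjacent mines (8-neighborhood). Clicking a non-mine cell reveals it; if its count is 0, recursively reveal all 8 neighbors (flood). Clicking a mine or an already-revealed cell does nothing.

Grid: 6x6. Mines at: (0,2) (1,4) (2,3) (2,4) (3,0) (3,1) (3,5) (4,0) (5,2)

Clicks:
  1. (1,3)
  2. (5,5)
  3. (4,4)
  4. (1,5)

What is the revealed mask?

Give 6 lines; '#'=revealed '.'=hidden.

Click 1 (1,3) count=4: revealed 1 new [(1,3)] -> total=1
Click 2 (5,5) count=0: revealed 6 new [(4,3) (4,4) (4,5) (5,3) (5,4) (5,5)] -> total=7
Click 3 (4,4) count=1: revealed 0 new [(none)] -> total=7
Click 4 (1,5) count=2: revealed 1 new [(1,5)] -> total=8

Answer: ......
...#.#
......
......
...###
...###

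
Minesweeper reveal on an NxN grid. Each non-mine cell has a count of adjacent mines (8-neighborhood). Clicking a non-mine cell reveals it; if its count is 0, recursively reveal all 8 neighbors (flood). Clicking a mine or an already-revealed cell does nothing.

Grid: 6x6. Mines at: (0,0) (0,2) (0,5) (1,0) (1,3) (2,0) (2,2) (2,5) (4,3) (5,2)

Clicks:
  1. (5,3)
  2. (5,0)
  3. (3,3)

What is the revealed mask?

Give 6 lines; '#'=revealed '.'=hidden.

Click 1 (5,3) count=2: revealed 1 new [(5,3)] -> total=1
Click 2 (5,0) count=0: revealed 6 new [(3,0) (3,1) (4,0) (4,1) (5,0) (5,1)] -> total=7
Click 3 (3,3) count=2: revealed 1 new [(3,3)] -> total=8

Answer: ......
......
......
##.#..
##....
##.#..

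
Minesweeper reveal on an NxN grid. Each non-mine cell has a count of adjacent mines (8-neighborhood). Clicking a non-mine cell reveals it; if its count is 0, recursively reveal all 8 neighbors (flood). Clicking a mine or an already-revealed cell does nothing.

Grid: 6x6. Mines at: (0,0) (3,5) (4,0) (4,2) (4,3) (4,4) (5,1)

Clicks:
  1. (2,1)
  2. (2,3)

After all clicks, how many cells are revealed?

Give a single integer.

Answer: 22

Derivation:
Click 1 (2,1) count=0: revealed 22 new [(0,1) (0,2) (0,3) (0,4) (0,5) (1,0) (1,1) (1,2) (1,3) (1,4) (1,5) (2,0) (2,1) (2,2) (2,3) (2,4) (2,5) (3,0) (3,1) (3,2) (3,3) (3,4)] -> total=22
Click 2 (2,3) count=0: revealed 0 new [(none)] -> total=22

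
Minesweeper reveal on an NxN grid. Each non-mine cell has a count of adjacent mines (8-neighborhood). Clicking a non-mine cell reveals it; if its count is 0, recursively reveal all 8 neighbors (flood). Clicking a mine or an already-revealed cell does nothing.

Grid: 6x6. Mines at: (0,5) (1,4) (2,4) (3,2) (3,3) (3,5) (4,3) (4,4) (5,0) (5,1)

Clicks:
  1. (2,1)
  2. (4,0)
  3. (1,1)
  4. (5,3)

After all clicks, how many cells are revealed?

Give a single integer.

Answer: 17

Derivation:
Click 1 (2,1) count=1: revealed 1 new [(2,1)] -> total=1
Click 2 (4,0) count=2: revealed 1 new [(4,0)] -> total=2
Click 3 (1,1) count=0: revealed 14 new [(0,0) (0,1) (0,2) (0,3) (1,0) (1,1) (1,2) (1,3) (2,0) (2,2) (2,3) (3,0) (3,1) (4,1)] -> total=16
Click 4 (5,3) count=2: revealed 1 new [(5,3)] -> total=17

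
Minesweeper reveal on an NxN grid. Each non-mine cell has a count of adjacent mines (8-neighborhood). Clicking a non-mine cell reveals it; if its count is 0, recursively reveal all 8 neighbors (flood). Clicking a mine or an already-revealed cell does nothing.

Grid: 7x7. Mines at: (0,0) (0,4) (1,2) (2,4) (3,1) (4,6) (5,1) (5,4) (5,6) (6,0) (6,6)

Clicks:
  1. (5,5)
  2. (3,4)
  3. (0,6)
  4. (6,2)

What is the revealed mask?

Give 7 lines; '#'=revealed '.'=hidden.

Click 1 (5,5) count=4: revealed 1 new [(5,5)] -> total=1
Click 2 (3,4) count=1: revealed 1 new [(3,4)] -> total=2
Click 3 (0,6) count=0: revealed 8 new [(0,5) (0,6) (1,5) (1,6) (2,5) (2,6) (3,5) (3,6)] -> total=10
Click 4 (6,2) count=1: revealed 1 new [(6,2)] -> total=11

Answer: .....##
.....##
.....##
....###
.......
.....#.
..#....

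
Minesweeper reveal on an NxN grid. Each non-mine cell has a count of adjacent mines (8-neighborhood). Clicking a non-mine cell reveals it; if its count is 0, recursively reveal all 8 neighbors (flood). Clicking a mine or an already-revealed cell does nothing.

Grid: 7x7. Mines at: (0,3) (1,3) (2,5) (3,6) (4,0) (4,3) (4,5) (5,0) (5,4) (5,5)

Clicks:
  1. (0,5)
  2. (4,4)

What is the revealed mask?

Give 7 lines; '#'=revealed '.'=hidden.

Answer: ....###
....###
.......
.......
....#..
.......
.......

Derivation:
Click 1 (0,5) count=0: revealed 6 new [(0,4) (0,5) (0,6) (1,4) (1,5) (1,6)] -> total=6
Click 2 (4,4) count=4: revealed 1 new [(4,4)] -> total=7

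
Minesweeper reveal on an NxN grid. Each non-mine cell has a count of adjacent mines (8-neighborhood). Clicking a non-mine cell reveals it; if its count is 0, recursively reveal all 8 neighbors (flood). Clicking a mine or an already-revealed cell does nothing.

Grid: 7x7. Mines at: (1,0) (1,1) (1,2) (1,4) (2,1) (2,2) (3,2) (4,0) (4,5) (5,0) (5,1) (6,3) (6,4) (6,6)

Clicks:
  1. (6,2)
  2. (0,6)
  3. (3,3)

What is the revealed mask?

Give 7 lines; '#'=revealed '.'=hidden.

Click 1 (6,2) count=2: revealed 1 new [(6,2)] -> total=1
Click 2 (0,6) count=0: revealed 8 new [(0,5) (0,6) (1,5) (1,6) (2,5) (2,6) (3,5) (3,6)] -> total=9
Click 3 (3,3) count=2: revealed 1 new [(3,3)] -> total=10

Answer: .....##
.....##
.....##
...#.##
.......
.......
..#....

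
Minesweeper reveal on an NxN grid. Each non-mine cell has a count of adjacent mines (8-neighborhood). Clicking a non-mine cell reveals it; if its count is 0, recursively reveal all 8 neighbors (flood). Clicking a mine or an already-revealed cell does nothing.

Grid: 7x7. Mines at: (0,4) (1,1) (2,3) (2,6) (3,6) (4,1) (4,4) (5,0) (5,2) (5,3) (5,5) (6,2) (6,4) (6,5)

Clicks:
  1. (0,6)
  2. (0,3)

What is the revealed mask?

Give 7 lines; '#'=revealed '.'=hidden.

Click 1 (0,6) count=0: revealed 4 new [(0,5) (0,6) (1,5) (1,6)] -> total=4
Click 2 (0,3) count=1: revealed 1 new [(0,3)] -> total=5

Answer: ...#.##
.....##
.......
.......
.......
.......
.......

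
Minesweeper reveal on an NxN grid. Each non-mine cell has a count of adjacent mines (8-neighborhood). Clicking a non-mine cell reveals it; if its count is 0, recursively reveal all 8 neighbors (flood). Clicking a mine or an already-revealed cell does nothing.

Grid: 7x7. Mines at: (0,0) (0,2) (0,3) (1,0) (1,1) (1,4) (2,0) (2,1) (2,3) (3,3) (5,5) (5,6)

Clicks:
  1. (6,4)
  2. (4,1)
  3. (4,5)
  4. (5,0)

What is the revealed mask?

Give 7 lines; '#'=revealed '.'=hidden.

Click 1 (6,4) count=1: revealed 1 new [(6,4)] -> total=1
Click 2 (4,1) count=0: revealed 17 new [(3,0) (3,1) (3,2) (4,0) (4,1) (4,2) (4,3) (4,4) (5,0) (5,1) (5,2) (5,3) (5,4) (6,0) (6,1) (6,2) (6,3)] -> total=18
Click 3 (4,5) count=2: revealed 1 new [(4,5)] -> total=19
Click 4 (5,0) count=0: revealed 0 new [(none)] -> total=19

Answer: .......
.......
.......
###....
######.
#####..
#####..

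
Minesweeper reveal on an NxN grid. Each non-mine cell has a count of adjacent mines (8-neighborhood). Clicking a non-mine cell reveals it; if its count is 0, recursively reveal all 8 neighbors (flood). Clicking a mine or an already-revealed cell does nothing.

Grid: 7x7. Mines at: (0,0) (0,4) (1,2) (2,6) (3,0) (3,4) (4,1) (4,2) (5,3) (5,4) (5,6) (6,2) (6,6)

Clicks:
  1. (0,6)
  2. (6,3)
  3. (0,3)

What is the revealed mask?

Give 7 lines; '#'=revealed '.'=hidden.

Click 1 (0,6) count=0: revealed 4 new [(0,5) (0,6) (1,5) (1,6)] -> total=4
Click 2 (6,3) count=3: revealed 1 new [(6,3)] -> total=5
Click 3 (0,3) count=2: revealed 1 new [(0,3)] -> total=6

Answer: ...#.##
.....##
.......
.......
.......
.......
...#...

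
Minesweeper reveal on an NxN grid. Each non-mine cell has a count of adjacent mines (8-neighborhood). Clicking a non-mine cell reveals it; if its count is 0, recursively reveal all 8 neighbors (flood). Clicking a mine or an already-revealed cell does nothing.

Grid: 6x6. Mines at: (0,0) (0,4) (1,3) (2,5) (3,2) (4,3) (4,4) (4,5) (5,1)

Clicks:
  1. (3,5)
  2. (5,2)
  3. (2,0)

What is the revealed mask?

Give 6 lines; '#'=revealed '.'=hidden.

Answer: ......
##....
##....
##...#
##....
..#...

Derivation:
Click 1 (3,5) count=3: revealed 1 new [(3,5)] -> total=1
Click 2 (5,2) count=2: revealed 1 new [(5,2)] -> total=2
Click 3 (2,0) count=0: revealed 8 new [(1,0) (1,1) (2,0) (2,1) (3,0) (3,1) (4,0) (4,1)] -> total=10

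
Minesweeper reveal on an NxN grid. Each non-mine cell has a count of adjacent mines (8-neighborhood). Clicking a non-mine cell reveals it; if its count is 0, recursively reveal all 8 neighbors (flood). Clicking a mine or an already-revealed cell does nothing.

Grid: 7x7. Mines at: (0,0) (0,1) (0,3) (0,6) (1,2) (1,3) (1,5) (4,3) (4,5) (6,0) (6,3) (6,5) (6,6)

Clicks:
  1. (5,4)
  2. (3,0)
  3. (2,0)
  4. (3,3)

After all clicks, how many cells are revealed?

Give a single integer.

Click 1 (5,4) count=4: revealed 1 new [(5,4)] -> total=1
Click 2 (3,0) count=0: revealed 14 new [(1,0) (1,1) (2,0) (2,1) (2,2) (3,0) (3,1) (3,2) (4,0) (4,1) (4,2) (5,0) (5,1) (5,2)] -> total=15
Click 3 (2,0) count=0: revealed 0 new [(none)] -> total=15
Click 4 (3,3) count=1: revealed 1 new [(3,3)] -> total=16

Answer: 16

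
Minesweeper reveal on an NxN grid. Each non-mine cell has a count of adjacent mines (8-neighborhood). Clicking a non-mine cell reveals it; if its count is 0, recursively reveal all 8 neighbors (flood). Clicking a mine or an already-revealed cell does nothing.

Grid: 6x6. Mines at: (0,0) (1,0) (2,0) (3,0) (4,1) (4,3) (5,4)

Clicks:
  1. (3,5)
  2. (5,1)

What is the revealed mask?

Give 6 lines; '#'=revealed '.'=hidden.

Answer: .#####
.#####
.#####
.#####
....##
.#....

Derivation:
Click 1 (3,5) count=0: revealed 22 new [(0,1) (0,2) (0,3) (0,4) (0,5) (1,1) (1,2) (1,3) (1,4) (1,5) (2,1) (2,2) (2,3) (2,4) (2,5) (3,1) (3,2) (3,3) (3,4) (3,5) (4,4) (4,5)] -> total=22
Click 2 (5,1) count=1: revealed 1 new [(5,1)] -> total=23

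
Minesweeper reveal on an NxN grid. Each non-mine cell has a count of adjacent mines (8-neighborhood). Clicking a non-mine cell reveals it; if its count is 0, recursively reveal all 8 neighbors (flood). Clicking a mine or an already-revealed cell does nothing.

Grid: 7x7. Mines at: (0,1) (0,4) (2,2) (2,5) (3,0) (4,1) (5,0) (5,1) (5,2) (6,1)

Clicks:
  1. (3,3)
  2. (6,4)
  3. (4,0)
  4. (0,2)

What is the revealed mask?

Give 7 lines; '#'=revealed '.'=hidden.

Click 1 (3,3) count=1: revealed 1 new [(3,3)] -> total=1
Click 2 (6,4) count=0: revealed 15 new [(3,4) (3,5) (3,6) (4,3) (4,4) (4,5) (4,6) (5,3) (5,4) (5,5) (5,6) (6,3) (6,4) (6,5) (6,6)] -> total=16
Click 3 (4,0) count=4: revealed 1 new [(4,0)] -> total=17
Click 4 (0,2) count=1: revealed 1 new [(0,2)] -> total=18

Answer: ..#....
.......
.......
...####
#..####
...####
...####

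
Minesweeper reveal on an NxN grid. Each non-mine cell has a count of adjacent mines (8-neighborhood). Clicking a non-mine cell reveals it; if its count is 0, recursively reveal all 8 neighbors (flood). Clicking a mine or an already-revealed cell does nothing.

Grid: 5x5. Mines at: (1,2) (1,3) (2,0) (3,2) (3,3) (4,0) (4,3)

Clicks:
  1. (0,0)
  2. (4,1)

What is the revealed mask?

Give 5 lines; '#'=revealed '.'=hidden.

Answer: ##...
##...
.....
.....
.#...

Derivation:
Click 1 (0,0) count=0: revealed 4 new [(0,0) (0,1) (1,0) (1,1)] -> total=4
Click 2 (4,1) count=2: revealed 1 new [(4,1)] -> total=5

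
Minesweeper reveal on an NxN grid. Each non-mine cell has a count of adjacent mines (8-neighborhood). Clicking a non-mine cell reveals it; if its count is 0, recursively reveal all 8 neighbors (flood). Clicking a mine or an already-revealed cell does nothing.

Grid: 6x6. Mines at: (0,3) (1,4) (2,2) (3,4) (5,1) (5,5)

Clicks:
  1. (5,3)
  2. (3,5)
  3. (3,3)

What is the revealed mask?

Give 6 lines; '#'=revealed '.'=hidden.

Click 1 (5,3) count=0: revealed 6 new [(4,2) (4,3) (4,4) (5,2) (5,3) (5,4)] -> total=6
Click 2 (3,5) count=1: revealed 1 new [(3,5)] -> total=7
Click 3 (3,3) count=2: revealed 1 new [(3,3)] -> total=8

Answer: ......
......
......
...#.#
..###.
..###.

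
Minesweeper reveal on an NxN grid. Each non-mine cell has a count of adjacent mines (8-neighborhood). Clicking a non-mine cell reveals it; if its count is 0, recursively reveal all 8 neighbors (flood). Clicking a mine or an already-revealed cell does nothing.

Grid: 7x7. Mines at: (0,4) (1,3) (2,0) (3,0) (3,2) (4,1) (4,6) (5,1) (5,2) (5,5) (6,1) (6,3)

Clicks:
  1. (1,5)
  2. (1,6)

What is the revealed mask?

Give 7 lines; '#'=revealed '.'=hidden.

Click 1 (1,5) count=1: revealed 1 new [(1,5)] -> total=1
Click 2 (1,6) count=0: revealed 15 new [(0,5) (0,6) (1,4) (1,6) (2,3) (2,4) (2,5) (2,6) (3,3) (3,4) (3,5) (3,6) (4,3) (4,4) (4,5)] -> total=16

Answer: .....##
....###
...####
...####
...###.
.......
.......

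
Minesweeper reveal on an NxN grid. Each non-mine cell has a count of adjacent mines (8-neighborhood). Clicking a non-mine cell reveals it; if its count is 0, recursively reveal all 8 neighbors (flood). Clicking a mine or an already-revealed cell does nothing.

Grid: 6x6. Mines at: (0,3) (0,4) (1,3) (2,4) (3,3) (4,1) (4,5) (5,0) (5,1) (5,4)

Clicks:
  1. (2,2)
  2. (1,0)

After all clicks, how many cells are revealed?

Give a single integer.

Answer: 12

Derivation:
Click 1 (2,2) count=2: revealed 1 new [(2,2)] -> total=1
Click 2 (1,0) count=0: revealed 11 new [(0,0) (0,1) (0,2) (1,0) (1,1) (1,2) (2,0) (2,1) (3,0) (3,1) (3,2)] -> total=12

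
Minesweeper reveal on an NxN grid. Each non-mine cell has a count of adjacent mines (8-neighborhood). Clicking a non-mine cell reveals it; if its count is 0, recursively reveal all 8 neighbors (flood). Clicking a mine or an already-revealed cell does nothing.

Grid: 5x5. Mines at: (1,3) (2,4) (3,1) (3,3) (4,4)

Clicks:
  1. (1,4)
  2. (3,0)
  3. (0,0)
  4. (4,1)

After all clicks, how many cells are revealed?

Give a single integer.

Click 1 (1,4) count=2: revealed 1 new [(1,4)] -> total=1
Click 2 (3,0) count=1: revealed 1 new [(3,0)] -> total=2
Click 3 (0,0) count=0: revealed 9 new [(0,0) (0,1) (0,2) (1,0) (1,1) (1,2) (2,0) (2,1) (2,2)] -> total=11
Click 4 (4,1) count=1: revealed 1 new [(4,1)] -> total=12

Answer: 12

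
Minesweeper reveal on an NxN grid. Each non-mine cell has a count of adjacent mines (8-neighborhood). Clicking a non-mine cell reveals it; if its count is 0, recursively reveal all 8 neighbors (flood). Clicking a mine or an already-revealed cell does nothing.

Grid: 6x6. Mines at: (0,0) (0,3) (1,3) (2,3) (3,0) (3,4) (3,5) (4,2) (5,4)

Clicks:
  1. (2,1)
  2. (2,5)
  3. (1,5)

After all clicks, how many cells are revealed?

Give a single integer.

Click 1 (2,1) count=1: revealed 1 new [(2,1)] -> total=1
Click 2 (2,5) count=2: revealed 1 new [(2,5)] -> total=2
Click 3 (1,5) count=0: revealed 5 new [(0,4) (0,5) (1,4) (1,5) (2,4)] -> total=7

Answer: 7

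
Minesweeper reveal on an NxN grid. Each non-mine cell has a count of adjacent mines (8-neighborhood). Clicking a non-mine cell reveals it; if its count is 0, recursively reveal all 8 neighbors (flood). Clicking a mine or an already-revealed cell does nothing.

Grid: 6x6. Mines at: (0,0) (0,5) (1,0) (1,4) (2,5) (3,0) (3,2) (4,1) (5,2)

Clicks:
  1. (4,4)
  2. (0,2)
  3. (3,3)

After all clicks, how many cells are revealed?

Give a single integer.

Click 1 (4,4) count=0: revealed 9 new [(3,3) (3,4) (3,5) (4,3) (4,4) (4,5) (5,3) (5,4) (5,5)] -> total=9
Click 2 (0,2) count=0: revealed 9 new [(0,1) (0,2) (0,3) (1,1) (1,2) (1,3) (2,1) (2,2) (2,3)] -> total=18
Click 3 (3,3) count=1: revealed 0 new [(none)] -> total=18

Answer: 18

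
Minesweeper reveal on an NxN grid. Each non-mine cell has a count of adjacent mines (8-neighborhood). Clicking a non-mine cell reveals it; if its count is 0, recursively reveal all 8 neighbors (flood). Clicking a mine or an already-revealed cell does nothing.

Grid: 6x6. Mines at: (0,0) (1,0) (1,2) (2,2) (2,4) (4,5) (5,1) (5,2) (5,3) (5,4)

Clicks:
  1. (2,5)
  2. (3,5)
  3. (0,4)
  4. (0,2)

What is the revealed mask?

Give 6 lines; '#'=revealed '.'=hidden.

Answer: ..####
...###
.....#
.....#
......
......

Derivation:
Click 1 (2,5) count=1: revealed 1 new [(2,5)] -> total=1
Click 2 (3,5) count=2: revealed 1 new [(3,5)] -> total=2
Click 3 (0,4) count=0: revealed 6 new [(0,3) (0,4) (0,5) (1,3) (1,4) (1,5)] -> total=8
Click 4 (0,2) count=1: revealed 1 new [(0,2)] -> total=9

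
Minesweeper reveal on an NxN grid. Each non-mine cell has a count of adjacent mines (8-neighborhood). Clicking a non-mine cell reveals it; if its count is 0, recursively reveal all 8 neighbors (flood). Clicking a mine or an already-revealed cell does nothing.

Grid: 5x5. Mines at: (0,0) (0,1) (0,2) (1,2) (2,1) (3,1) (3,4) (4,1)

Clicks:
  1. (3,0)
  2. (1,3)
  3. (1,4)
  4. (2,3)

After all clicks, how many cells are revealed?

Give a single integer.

Answer: 7

Derivation:
Click 1 (3,0) count=3: revealed 1 new [(3,0)] -> total=1
Click 2 (1,3) count=2: revealed 1 new [(1,3)] -> total=2
Click 3 (1,4) count=0: revealed 5 new [(0,3) (0,4) (1,4) (2,3) (2,4)] -> total=7
Click 4 (2,3) count=2: revealed 0 new [(none)] -> total=7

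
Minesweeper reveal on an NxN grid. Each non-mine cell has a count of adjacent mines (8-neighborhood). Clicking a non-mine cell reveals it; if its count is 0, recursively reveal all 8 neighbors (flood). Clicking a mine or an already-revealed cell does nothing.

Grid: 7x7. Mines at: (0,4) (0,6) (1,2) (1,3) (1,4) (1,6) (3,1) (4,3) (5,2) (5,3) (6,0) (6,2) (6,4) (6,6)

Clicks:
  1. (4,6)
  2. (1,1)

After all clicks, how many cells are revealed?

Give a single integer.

Answer: 13

Derivation:
Click 1 (4,6) count=0: revealed 12 new [(2,4) (2,5) (2,6) (3,4) (3,5) (3,6) (4,4) (4,5) (4,6) (5,4) (5,5) (5,6)] -> total=12
Click 2 (1,1) count=1: revealed 1 new [(1,1)] -> total=13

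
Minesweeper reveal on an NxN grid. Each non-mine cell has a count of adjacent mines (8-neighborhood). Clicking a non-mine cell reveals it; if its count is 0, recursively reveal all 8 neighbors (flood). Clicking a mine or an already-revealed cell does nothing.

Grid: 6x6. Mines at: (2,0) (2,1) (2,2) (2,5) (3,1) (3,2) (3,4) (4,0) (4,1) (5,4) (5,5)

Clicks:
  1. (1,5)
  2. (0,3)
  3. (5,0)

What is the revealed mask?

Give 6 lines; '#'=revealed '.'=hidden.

Answer: ######
######
......
......
......
#.....

Derivation:
Click 1 (1,5) count=1: revealed 1 new [(1,5)] -> total=1
Click 2 (0,3) count=0: revealed 11 new [(0,0) (0,1) (0,2) (0,3) (0,4) (0,5) (1,0) (1,1) (1,2) (1,3) (1,4)] -> total=12
Click 3 (5,0) count=2: revealed 1 new [(5,0)] -> total=13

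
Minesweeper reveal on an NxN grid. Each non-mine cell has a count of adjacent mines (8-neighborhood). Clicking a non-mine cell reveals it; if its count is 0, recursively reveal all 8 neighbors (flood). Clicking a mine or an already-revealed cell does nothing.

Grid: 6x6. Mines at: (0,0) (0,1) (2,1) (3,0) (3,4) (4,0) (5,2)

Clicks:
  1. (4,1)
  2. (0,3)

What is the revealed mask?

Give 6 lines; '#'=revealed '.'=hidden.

Answer: ..####
..####
..####
......
.#....
......

Derivation:
Click 1 (4,1) count=3: revealed 1 new [(4,1)] -> total=1
Click 2 (0,3) count=0: revealed 12 new [(0,2) (0,3) (0,4) (0,5) (1,2) (1,3) (1,4) (1,5) (2,2) (2,3) (2,4) (2,5)] -> total=13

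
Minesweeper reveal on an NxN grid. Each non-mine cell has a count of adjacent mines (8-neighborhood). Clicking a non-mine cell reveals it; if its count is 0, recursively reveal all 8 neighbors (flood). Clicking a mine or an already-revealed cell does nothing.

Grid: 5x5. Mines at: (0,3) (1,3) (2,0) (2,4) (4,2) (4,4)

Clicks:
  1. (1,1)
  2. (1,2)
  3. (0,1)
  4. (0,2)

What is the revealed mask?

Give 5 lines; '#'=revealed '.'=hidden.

Answer: ###..
###..
.....
.....
.....

Derivation:
Click 1 (1,1) count=1: revealed 1 new [(1,1)] -> total=1
Click 2 (1,2) count=2: revealed 1 new [(1,2)] -> total=2
Click 3 (0,1) count=0: revealed 4 new [(0,0) (0,1) (0,2) (1,0)] -> total=6
Click 4 (0,2) count=2: revealed 0 new [(none)] -> total=6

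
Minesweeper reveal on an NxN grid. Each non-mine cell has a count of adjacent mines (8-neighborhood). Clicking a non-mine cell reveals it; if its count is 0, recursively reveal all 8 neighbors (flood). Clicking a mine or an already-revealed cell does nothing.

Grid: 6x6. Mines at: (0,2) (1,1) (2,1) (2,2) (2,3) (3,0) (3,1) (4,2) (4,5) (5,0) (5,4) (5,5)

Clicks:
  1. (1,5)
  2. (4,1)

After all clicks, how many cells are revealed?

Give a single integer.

Answer: 11

Derivation:
Click 1 (1,5) count=0: revealed 10 new [(0,3) (0,4) (0,5) (1,3) (1,4) (1,5) (2,4) (2,5) (3,4) (3,5)] -> total=10
Click 2 (4,1) count=4: revealed 1 new [(4,1)] -> total=11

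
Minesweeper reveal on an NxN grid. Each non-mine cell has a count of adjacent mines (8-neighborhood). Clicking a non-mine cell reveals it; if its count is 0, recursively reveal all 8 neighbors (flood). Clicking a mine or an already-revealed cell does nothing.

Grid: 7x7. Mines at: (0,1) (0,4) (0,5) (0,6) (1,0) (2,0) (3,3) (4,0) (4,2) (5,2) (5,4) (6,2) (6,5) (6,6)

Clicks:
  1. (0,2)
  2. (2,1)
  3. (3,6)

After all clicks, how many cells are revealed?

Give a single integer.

Click 1 (0,2) count=1: revealed 1 new [(0,2)] -> total=1
Click 2 (2,1) count=2: revealed 1 new [(2,1)] -> total=2
Click 3 (3,6) count=0: revealed 14 new [(1,4) (1,5) (1,6) (2,4) (2,5) (2,6) (3,4) (3,5) (3,6) (4,4) (4,5) (4,6) (5,5) (5,6)] -> total=16

Answer: 16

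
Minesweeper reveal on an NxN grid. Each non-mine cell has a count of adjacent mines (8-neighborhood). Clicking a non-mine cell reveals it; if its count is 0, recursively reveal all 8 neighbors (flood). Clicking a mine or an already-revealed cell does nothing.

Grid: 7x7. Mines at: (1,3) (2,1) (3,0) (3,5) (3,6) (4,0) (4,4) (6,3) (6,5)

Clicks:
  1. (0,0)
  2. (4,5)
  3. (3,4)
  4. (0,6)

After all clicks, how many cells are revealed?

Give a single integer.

Answer: 17

Derivation:
Click 1 (0,0) count=0: revealed 6 new [(0,0) (0,1) (0,2) (1,0) (1,1) (1,2)] -> total=6
Click 2 (4,5) count=3: revealed 1 new [(4,5)] -> total=7
Click 3 (3,4) count=2: revealed 1 new [(3,4)] -> total=8
Click 4 (0,6) count=0: revealed 9 new [(0,4) (0,5) (0,6) (1,4) (1,5) (1,6) (2,4) (2,5) (2,6)] -> total=17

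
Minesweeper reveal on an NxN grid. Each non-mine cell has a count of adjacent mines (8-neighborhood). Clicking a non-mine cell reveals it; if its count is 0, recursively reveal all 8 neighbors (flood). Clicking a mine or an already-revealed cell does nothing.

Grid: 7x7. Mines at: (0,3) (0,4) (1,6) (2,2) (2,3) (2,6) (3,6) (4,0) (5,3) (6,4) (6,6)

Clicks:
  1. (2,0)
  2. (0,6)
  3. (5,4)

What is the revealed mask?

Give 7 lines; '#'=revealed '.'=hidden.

Click 1 (2,0) count=0: revealed 10 new [(0,0) (0,1) (0,2) (1,0) (1,1) (1,2) (2,0) (2,1) (3,0) (3,1)] -> total=10
Click 2 (0,6) count=1: revealed 1 new [(0,6)] -> total=11
Click 3 (5,4) count=2: revealed 1 new [(5,4)] -> total=12

Answer: ###...#
###....
##.....
##.....
.......
....#..
.......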